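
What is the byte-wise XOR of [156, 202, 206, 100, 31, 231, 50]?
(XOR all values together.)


XOR chain: 156 ^ 202 ^ 206 ^ 100 ^ 31 ^ 231 ^ 50 = 54

54


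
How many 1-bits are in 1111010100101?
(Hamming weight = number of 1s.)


Counting 1s in 1111010100101

8


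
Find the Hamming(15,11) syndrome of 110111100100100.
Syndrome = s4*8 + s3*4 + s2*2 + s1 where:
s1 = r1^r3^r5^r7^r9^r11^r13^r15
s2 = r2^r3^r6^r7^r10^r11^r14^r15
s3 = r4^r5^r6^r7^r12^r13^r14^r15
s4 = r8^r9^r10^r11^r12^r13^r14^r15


s1=0, s2=0, s3=1, s4=0

Syndrome = 4 (error at position 4)


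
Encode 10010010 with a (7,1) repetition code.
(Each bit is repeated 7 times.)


Each bit -> 7 copies

11111110000000000000011111110000000000000011111110000000


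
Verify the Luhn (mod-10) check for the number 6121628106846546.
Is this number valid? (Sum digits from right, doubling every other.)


Luhn sum = 61
61 mod 10 = 1

Invalid (Luhn sum mod 10 = 1)


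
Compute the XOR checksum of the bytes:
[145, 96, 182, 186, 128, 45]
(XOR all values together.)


XOR chain: 145 ^ 96 ^ 182 ^ 186 ^ 128 ^ 45 = 80

80


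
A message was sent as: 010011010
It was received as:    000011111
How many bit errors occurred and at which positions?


XOR: 010000101

3 error(s) at position(s): 1, 6, 8


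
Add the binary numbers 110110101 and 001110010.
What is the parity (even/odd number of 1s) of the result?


110110101 = 437
001110010 = 114
Sum = 551 = 1000100111
1s count = 5

odd parity (5 ones in 1000100111)


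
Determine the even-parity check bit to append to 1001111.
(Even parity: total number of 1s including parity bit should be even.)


Number of 1s in data: 5
Parity bit: 1

1


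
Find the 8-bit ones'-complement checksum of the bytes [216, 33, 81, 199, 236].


Sum = 765 mod 256 = 253
Complement = 2

2


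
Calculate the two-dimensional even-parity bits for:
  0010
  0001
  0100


Row parities: 111
Column parities: 0111

Row P: 111, Col P: 0111, Corner: 1


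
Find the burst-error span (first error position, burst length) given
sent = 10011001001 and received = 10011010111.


XOR: 00000011110

Burst at position 6, length 4


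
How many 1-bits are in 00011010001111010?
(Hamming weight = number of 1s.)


Counting 1s in 00011010001111010

8


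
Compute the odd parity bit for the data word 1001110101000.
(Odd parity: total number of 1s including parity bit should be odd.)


Number of 1s in data: 6
Parity bit: 1

1


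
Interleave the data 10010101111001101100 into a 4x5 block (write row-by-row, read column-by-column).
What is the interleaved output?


Matrix:
  10010
  10111
  10011
  01100
Read columns: 11100001010111100110

11100001010111100110


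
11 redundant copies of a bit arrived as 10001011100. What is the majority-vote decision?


Ones: 5 out of 11
Threshold: 6

0 (5/11 voted 1)


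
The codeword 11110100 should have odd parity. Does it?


Number of 1s: 5

Yes, parity is correct (5 ones)


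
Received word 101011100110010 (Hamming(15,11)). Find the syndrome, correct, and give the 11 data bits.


Syndrome = 9: error at position 9

Data: 11111110010 (corrected bit 9)


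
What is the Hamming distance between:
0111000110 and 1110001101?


XOR: 1001001011
Count of 1s: 5

5


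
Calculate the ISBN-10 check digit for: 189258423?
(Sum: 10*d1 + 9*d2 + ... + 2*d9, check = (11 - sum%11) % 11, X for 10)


Weighted sum: 266
266 mod 11 = 2

Check digit: 9


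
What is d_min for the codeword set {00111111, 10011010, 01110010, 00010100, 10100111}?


Comparing all pairs, minimum distance: 3
Can detect 2 errors, correct 1 errors

3


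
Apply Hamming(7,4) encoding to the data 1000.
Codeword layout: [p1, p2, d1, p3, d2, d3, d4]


Parity bits: p1=1, p2=1, p3=0

1110000


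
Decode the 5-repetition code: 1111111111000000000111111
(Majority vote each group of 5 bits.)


Groups: 11111, 11111, 00000, 00001, 11111
Majority votes: 11001

11001


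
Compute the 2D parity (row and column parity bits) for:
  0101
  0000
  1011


Row parities: 001
Column parities: 1110

Row P: 001, Col P: 1110, Corner: 1


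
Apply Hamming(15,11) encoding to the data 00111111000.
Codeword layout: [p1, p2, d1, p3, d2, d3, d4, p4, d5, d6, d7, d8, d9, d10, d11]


Parity bits: p1=1, p2=0, p3=1, p4=0

100101101111000


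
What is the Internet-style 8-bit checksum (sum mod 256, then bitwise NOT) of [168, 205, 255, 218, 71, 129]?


Sum = 1046 mod 256 = 22
Complement = 233

233


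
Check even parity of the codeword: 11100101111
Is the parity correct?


Number of 1s: 8

Yes, parity is correct (8 ones)


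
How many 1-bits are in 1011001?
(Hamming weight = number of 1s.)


Counting 1s in 1011001

4


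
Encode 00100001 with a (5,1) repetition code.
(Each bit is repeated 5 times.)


Each bit -> 5 copies

0000000000111110000000000000000000011111


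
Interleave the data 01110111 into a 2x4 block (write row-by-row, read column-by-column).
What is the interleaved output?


Matrix:
  0111
  0111
Read columns: 00111111

00111111


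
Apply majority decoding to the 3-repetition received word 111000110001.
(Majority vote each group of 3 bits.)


Groups: 111, 000, 110, 001
Majority votes: 1010

1010


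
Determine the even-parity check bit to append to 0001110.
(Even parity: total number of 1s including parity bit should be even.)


Number of 1s in data: 3
Parity bit: 1

1


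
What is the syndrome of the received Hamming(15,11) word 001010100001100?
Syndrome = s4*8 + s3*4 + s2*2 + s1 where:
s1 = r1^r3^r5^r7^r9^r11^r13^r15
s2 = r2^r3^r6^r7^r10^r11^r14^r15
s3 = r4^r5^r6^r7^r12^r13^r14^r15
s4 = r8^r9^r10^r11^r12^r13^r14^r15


s1=0, s2=0, s3=0, s4=0

Syndrome = 0 (no error)


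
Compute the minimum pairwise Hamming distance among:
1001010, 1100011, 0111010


Comparing all pairs, minimum distance: 3
Can detect 2 errors, correct 1 errors

3


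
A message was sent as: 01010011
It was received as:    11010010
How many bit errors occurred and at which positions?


XOR: 10000001

2 error(s) at position(s): 0, 7


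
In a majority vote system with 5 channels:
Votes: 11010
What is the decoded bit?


Ones: 3 out of 5
Threshold: 3

1 (3/5 voted 1)


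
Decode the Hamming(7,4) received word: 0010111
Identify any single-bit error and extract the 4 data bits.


Syndrome = 7: error at position 7

Data: 1110 (corrected bit 7)


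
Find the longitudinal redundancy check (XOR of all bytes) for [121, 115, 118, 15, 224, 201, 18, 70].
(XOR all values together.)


XOR chain: 121 ^ 115 ^ 118 ^ 15 ^ 224 ^ 201 ^ 18 ^ 70 = 14

14


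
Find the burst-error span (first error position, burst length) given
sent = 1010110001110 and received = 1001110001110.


XOR: 0011000000000

Burst at position 2, length 2


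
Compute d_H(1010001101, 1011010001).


XOR: 0001011100
Count of 1s: 4

4


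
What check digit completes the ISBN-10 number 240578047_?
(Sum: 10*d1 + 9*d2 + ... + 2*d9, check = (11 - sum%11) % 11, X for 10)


Weighted sum: 199
199 mod 11 = 1

Check digit: X


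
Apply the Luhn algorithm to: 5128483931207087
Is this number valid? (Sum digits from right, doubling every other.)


Luhn sum = 75
75 mod 10 = 5

Invalid (Luhn sum mod 10 = 5)


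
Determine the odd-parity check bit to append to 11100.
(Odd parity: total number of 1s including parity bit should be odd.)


Number of 1s in data: 3
Parity bit: 0

0


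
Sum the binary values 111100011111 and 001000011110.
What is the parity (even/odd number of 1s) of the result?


111100011111 = 3871
001000011110 = 542
Sum = 4413 = 1000100111101
1s count = 7

odd parity (7 ones in 1000100111101)


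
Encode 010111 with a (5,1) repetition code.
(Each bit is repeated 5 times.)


Each bit -> 5 copies

000001111100000111111111111111


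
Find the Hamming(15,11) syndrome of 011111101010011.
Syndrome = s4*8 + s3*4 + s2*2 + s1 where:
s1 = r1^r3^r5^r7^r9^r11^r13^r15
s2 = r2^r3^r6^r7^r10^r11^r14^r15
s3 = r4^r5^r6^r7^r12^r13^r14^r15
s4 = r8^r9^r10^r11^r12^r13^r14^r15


s1=0, s2=1, s3=0, s4=0

Syndrome = 2 (error at position 2)


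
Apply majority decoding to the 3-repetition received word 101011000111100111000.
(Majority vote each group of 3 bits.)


Groups: 101, 011, 000, 111, 100, 111, 000
Majority votes: 1101010

1101010


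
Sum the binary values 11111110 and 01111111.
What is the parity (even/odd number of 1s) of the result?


11111110 = 254
01111111 = 127
Sum = 381 = 101111101
1s count = 7

odd parity (7 ones in 101111101)


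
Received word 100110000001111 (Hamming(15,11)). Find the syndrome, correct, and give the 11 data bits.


Syndrome = 0: no error detected

Data: 01000001111 (no errors)


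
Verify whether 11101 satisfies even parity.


Number of 1s: 4

Yes, parity is correct (4 ones)


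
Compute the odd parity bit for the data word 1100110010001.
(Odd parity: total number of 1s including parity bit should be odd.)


Number of 1s in data: 6
Parity bit: 1

1


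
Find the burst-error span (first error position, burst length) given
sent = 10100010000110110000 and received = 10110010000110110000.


XOR: 00010000000000000000

Burst at position 3, length 1


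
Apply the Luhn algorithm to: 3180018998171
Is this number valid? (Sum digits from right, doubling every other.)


Luhn sum = 55
55 mod 10 = 5

Invalid (Luhn sum mod 10 = 5)


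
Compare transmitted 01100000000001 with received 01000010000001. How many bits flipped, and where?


XOR: 00100010000000

2 error(s) at position(s): 2, 6


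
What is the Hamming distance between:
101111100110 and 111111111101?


XOR: 010000011011
Count of 1s: 5

5


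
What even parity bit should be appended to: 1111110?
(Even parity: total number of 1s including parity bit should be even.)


Number of 1s in data: 6
Parity bit: 0

0


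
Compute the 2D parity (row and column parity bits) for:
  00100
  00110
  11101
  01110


Row parities: 1001
Column parities: 10001

Row P: 1001, Col P: 10001, Corner: 0


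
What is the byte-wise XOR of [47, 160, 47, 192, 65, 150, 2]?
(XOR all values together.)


XOR chain: 47 ^ 160 ^ 47 ^ 192 ^ 65 ^ 150 ^ 2 = 181

181


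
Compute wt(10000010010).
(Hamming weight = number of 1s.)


Counting 1s in 10000010010

3


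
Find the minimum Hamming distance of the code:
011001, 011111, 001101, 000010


Comparing all pairs, minimum distance: 2
Can detect 1 errors, correct 0 errors

2


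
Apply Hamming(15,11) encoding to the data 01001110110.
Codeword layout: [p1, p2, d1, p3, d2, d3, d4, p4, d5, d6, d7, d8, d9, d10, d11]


Parity bits: p1=0, p2=1, p3=1, p4=1

010110011110110


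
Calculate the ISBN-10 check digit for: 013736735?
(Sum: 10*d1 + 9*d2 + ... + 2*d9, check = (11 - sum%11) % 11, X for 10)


Weighted sum: 177
177 mod 11 = 1

Check digit: X


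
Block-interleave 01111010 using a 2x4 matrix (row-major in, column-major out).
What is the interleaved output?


Matrix:
  0111
  1010
Read columns: 01101110

01101110


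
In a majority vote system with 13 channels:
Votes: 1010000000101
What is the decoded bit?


Ones: 4 out of 13
Threshold: 7

0 (4/13 voted 1)


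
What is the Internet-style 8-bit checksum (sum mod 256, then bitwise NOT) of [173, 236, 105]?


Sum = 514 mod 256 = 2
Complement = 253

253


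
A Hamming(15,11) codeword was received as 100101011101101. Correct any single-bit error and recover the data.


Syndrome = 6: error at position 6

Data: 00001101101 (corrected bit 6)


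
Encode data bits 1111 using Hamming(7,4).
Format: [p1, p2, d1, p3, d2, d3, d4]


Parity bits: p1=1, p2=1, p3=1

1111111


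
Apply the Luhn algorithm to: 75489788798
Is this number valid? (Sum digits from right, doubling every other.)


Luhn sum = 72
72 mod 10 = 2

Invalid (Luhn sum mod 10 = 2)


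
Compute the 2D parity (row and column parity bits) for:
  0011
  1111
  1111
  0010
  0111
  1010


Row parities: 000110
Column parities: 1100

Row P: 000110, Col P: 1100, Corner: 0


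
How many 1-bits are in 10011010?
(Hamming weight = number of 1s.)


Counting 1s in 10011010

4


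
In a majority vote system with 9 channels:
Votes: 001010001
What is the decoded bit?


Ones: 3 out of 9
Threshold: 5

0 (3/9 voted 1)


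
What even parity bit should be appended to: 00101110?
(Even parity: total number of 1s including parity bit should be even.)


Number of 1s in data: 4
Parity bit: 0

0


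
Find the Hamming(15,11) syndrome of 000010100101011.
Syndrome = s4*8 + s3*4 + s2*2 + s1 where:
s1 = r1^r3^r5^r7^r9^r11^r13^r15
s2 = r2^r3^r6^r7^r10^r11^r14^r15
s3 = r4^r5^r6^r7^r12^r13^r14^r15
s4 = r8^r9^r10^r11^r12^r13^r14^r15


s1=1, s2=0, s3=1, s4=0

Syndrome = 5 (error at position 5)


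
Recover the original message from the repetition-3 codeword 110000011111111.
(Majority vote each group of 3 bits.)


Groups: 110, 000, 011, 111, 111
Majority votes: 10111

10111


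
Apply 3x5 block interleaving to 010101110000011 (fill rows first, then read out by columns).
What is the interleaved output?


Matrix:
  01010
  11100
  00011
Read columns: 010110010101001

010110010101001


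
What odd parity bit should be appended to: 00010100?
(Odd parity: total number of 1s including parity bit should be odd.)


Number of 1s in data: 2
Parity bit: 1

1


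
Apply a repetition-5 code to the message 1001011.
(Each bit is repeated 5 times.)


Each bit -> 5 copies

11111000000000011111000001111111111


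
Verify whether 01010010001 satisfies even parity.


Number of 1s: 4

Yes, parity is correct (4 ones)


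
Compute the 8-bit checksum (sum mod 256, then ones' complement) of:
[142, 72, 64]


Sum = 278 mod 256 = 22
Complement = 233

233


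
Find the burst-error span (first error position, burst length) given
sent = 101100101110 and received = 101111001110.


XOR: 000011100000

Burst at position 4, length 3


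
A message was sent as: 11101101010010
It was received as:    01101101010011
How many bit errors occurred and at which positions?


XOR: 10000000000001

2 error(s) at position(s): 0, 13


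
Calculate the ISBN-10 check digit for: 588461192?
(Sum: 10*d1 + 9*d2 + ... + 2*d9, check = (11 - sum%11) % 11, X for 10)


Weighted sum: 290
290 mod 11 = 4

Check digit: 7


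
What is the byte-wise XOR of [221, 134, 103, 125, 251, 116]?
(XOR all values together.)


XOR chain: 221 ^ 134 ^ 103 ^ 125 ^ 251 ^ 116 = 206

206


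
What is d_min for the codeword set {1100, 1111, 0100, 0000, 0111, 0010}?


Comparing all pairs, minimum distance: 1
Can detect 0 errors, correct 0 errors

1


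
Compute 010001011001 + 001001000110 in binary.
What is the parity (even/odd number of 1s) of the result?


010001011001 = 1113
001001000110 = 582
Sum = 1695 = 11010011111
1s count = 8

even parity (8 ones in 11010011111)


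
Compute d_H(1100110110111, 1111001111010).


XOR: 0011111001101
Count of 1s: 8

8


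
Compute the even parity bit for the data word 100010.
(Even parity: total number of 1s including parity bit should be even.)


Number of 1s in data: 2
Parity bit: 0

0


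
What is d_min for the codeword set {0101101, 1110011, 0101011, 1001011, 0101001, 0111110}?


Comparing all pairs, minimum distance: 1
Can detect 0 errors, correct 0 errors

1


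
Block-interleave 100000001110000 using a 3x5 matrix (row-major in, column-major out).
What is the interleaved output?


Matrix:
  10000
  00011
  10000
Read columns: 101000000010010

101000000010010


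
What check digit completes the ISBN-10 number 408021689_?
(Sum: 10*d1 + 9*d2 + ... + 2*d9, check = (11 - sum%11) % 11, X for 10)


Weighted sum: 187
187 mod 11 = 0

Check digit: 0


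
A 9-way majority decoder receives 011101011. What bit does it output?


Ones: 6 out of 9
Threshold: 5

1 (6/9 voted 1)


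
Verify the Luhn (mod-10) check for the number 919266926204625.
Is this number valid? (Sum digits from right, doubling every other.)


Luhn sum = 79
79 mod 10 = 9

Invalid (Luhn sum mod 10 = 9)


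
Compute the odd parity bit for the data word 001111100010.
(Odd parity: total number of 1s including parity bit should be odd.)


Number of 1s in data: 6
Parity bit: 1

1


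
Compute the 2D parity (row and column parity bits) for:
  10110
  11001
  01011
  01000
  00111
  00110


Row parities: 111110
Column parities: 01101

Row P: 111110, Col P: 01101, Corner: 1


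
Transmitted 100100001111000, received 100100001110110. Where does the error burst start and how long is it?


XOR: 000000000001110

Burst at position 11, length 3


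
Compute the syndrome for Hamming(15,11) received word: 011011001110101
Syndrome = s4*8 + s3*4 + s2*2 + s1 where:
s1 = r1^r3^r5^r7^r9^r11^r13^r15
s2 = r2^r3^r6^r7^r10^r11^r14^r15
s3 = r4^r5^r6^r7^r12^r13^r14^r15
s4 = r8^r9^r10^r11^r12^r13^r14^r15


s1=0, s2=0, s3=0, s4=1

Syndrome = 8 (error at position 8)


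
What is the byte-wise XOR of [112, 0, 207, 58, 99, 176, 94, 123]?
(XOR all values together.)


XOR chain: 112 ^ 0 ^ 207 ^ 58 ^ 99 ^ 176 ^ 94 ^ 123 = 115

115


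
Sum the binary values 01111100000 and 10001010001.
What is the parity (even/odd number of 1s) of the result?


01111100000 = 992
10001010001 = 1105
Sum = 2097 = 100000110001
1s count = 4

even parity (4 ones in 100000110001)


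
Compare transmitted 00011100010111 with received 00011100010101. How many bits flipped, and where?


XOR: 00000000000010

1 error(s) at position(s): 12


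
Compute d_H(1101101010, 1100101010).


XOR: 0001000000
Count of 1s: 1

1


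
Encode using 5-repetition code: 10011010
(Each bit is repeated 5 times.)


Each bit -> 5 copies

1111100000000001111111111000001111100000


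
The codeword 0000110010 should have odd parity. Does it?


Number of 1s: 3

Yes, parity is correct (3 ones)


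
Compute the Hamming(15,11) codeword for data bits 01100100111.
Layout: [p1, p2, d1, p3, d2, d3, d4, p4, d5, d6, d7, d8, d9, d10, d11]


Parity bits: p1=1, p2=0, p3=1, p4=0

100111000100111


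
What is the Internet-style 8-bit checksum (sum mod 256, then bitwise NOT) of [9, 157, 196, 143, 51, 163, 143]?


Sum = 862 mod 256 = 94
Complement = 161

161


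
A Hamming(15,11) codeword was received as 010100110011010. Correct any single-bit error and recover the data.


Syndrome = 0: no error detected

Data: 00010011010 (no errors)


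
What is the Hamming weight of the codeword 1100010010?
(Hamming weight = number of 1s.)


Counting 1s in 1100010010

4


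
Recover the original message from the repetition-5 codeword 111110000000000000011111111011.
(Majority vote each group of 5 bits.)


Groups: 11111, 00000, 00000, 00001, 11111, 11011
Majority votes: 100011

100011


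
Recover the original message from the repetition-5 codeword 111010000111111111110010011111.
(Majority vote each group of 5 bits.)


Groups: 11101, 00001, 11111, 11111, 00100, 11111
Majority votes: 101101

101101


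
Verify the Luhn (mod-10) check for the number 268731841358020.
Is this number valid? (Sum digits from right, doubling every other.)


Luhn sum = 62
62 mod 10 = 2

Invalid (Luhn sum mod 10 = 2)


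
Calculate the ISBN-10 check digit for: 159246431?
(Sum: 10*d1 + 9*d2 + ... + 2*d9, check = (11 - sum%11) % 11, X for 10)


Weighted sum: 222
222 mod 11 = 2

Check digit: 9


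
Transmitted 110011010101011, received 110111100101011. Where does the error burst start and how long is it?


XOR: 000100110000000

Burst at position 3, length 5


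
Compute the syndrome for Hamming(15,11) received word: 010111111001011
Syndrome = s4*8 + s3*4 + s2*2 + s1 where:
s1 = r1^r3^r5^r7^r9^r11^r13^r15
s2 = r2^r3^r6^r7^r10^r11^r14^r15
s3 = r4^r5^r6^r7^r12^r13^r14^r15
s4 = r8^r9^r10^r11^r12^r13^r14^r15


s1=0, s2=1, s3=1, s4=1

Syndrome = 14 (error at position 14)


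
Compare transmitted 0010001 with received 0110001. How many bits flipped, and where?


XOR: 0100000

1 error(s) at position(s): 1


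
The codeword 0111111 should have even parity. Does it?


Number of 1s: 6

Yes, parity is correct (6 ones)


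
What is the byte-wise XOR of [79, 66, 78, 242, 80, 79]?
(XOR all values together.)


XOR chain: 79 ^ 66 ^ 78 ^ 242 ^ 80 ^ 79 = 174

174


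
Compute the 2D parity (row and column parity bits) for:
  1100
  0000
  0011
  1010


Row parities: 0000
Column parities: 0101

Row P: 0000, Col P: 0101, Corner: 0


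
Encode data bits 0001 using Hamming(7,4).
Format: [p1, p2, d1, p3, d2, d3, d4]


Parity bits: p1=1, p2=1, p3=1

1101001


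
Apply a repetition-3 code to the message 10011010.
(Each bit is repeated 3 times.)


Each bit -> 3 copies

111000000111111000111000


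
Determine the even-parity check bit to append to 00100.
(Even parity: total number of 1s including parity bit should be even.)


Number of 1s in data: 1
Parity bit: 1

1


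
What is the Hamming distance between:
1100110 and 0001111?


XOR: 1101001
Count of 1s: 4

4


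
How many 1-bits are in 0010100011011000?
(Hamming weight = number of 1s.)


Counting 1s in 0010100011011000

6


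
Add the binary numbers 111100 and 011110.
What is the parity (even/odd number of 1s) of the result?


111100 = 60
011110 = 30
Sum = 90 = 1011010
1s count = 4

even parity (4 ones in 1011010)


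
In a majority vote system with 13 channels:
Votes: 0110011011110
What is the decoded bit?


Ones: 8 out of 13
Threshold: 7

1 (8/13 voted 1)


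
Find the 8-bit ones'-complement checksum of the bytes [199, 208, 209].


Sum = 616 mod 256 = 104
Complement = 151

151


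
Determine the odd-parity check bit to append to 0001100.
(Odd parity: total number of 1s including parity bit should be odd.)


Number of 1s in data: 2
Parity bit: 1

1


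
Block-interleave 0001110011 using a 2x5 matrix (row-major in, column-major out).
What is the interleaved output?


Matrix:
  00011
  10011
Read columns: 0100001111

0100001111


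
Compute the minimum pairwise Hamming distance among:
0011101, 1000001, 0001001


Comparing all pairs, minimum distance: 2
Can detect 1 errors, correct 0 errors

2


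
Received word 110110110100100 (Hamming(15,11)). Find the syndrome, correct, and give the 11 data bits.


Syndrome = 10: error at position 10

Data: 01010000100 (corrected bit 10)


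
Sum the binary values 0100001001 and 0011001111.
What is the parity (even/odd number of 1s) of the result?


0100001001 = 265
0011001111 = 207
Sum = 472 = 111011000
1s count = 5

odd parity (5 ones in 111011000)


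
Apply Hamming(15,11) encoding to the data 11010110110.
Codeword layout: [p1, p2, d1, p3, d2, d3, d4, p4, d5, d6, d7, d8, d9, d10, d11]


Parity bits: p1=1, p2=1, p3=0, p4=0

111010100110110


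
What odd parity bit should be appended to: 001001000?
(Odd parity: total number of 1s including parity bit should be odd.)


Number of 1s in data: 2
Parity bit: 1

1


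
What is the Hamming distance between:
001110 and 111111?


XOR: 110001
Count of 1s: 3

3


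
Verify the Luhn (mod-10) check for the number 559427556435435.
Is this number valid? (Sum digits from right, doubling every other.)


Luhn sum = 69
69 mod 10 = 9

Invalid (Luhn sum mod 10 = 9)


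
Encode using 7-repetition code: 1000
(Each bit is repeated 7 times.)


Each bit -> 7 copies

1111111000000000000000000000


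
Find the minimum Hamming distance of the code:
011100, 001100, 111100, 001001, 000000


Comparing all pairs, minimum distance: 1
Can detect 0 errors, correct 0 errors

1


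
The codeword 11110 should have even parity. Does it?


Number of 1s: 4

Yes, parity is correct (4 ones)


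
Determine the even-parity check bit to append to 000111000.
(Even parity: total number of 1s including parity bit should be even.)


Number of 1s in data: 3
Parity bit: 1

1


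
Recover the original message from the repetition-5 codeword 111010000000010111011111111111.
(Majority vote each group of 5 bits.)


Groups: 11101, 00000, 00010, 11101, 11111, 11111
Majority votes: 100111

100111


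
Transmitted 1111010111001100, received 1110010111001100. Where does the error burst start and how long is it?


XOR: 0001000000000000

Burst at position 3, length 1


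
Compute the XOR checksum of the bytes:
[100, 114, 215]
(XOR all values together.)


XOR chain: 100 ^ 114 ^ 215 = 193

193


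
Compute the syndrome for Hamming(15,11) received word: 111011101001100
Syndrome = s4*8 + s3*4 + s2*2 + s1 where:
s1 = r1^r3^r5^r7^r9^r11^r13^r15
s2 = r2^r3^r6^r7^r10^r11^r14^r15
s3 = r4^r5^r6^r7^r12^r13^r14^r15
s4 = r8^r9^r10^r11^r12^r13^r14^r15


s1=0, s2=0, s3=1, s4=1

Syndrome = 12 (error at position 12)


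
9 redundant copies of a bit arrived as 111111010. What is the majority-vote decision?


Ones: 7 out of 9
Threshold: 5

1 (7/9 voted 1)


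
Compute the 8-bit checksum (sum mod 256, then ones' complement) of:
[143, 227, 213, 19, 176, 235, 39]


Sum = 1052 mod 256 = 28
Complement = 227

227


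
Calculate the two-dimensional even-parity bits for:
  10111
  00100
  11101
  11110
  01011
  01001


Row parities: 010010
Column parities: 10010

Row P: 010010, Col P: 10010, Corner: 0


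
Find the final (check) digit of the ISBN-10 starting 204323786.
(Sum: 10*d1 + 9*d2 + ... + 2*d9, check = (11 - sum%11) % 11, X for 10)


Weighted sum: 164
164 mod 11 = 10

Check digit: 1


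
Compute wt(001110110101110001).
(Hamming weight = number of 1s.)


Counting 1s in 001110110101110001

10


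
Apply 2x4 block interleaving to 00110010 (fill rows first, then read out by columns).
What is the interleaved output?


Matrix:
  0011
  0010
Read columns: 00001110

00001110


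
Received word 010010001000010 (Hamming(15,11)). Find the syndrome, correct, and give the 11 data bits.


Syndrome = 0: no error detected

Data: 01001000010 (no errors)


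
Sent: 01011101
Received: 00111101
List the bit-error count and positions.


XOR: 01100000

2 error(s) at position(s): 1, 2


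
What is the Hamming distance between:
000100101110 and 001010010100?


XOR: 001110111010
Count of 1s: 7

7


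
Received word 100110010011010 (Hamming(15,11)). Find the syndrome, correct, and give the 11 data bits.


Syndrome = 1: error at position 1

Data: 01000011010 (corrected bit 1)


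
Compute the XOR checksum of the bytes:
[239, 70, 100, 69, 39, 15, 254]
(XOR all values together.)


XOR chain: 239 ^ 70 ^ 100 ^ 69 ^ 39 ^ 15 ^ 254 = 94

94


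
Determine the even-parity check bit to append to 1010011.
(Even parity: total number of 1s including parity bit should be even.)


Number of 1s in data: 4
Parity bit: 0

0


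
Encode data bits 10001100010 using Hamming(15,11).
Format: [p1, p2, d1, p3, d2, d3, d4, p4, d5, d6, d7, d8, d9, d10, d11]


Parity bits: p1=0, p2=1, p3=1, p4=1

011100011100010


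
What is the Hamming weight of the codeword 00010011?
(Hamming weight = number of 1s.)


Counting 1s in 00010011

3


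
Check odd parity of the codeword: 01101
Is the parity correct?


Number of 1s: 3

Yes, parity is correct (3 ones)


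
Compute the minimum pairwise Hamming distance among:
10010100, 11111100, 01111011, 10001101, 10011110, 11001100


Comparing all pairs, minimum distance: 2
Can detect 1 errors, correct 0 errors

2


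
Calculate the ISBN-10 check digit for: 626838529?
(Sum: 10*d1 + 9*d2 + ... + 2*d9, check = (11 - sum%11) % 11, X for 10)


Weighted sum: 284
284 mod 11 = 9

Check digit: 2


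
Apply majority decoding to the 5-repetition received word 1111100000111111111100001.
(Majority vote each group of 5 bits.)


Groups: 11111, 00000, 11111, 11111, 00001
Majority votes: 10110

10110


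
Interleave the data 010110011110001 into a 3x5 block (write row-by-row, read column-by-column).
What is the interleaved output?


Matrix:
  01011
  00111
  10001
Read columns: 001100010110111

001100010110111


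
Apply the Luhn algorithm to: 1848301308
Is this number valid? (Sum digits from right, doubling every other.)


Luhn sum = 45
45 mod 10 = 5

Invalid (Luhn sum mod 10 = 5)


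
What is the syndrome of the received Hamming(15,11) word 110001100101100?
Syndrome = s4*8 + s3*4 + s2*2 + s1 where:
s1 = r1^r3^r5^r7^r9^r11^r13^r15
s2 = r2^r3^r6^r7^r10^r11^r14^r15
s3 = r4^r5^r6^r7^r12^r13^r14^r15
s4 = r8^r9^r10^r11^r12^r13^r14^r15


s1=1, s2=0, s3=0, s4=1

Syndrome = 9 (error at position 9)


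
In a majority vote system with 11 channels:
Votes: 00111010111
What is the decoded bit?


Ones: 7 out of 11
Threshold: 6

1 (7/11 voted 1)


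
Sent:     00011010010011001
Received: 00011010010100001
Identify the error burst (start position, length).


XOR: 00000000000111000

Burst at position 11, length 3


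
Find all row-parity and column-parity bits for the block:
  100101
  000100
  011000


Row parities: 110
Column parities: 111001

Row P: 110, Col P: 111001, Corner: 0


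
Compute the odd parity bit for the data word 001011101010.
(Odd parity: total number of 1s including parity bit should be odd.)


Number of 1s in data: 6
Parity bit: 1

1


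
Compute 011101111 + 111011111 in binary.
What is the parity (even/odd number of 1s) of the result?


011101111 = 239
111011111 = 479
Sum = 718 = 1011001110
1s count = 6

even parity (6 ones in 1011001110)


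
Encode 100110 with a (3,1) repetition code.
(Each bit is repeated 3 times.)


Each bit -> 3 copies

111000000111111000


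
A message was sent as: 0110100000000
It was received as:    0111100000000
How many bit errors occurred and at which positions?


XOR: 0001000000000

1 error(s) at position(s): 3


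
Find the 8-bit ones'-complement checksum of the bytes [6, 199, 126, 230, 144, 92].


Sum = 797 mod 256 = 29
Complement = 226

226


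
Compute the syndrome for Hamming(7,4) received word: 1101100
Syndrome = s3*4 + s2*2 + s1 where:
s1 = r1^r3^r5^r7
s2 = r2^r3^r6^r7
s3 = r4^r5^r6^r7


s1=0, s2=1, s3=0

Syndrome = 2 (error at position 2)


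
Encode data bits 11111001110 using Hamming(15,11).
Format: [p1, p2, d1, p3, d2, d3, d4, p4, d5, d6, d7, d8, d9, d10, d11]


Parity bits: p1=1, p2=0, p3=0, p4=0

101011101001110


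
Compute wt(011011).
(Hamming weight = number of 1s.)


Counting 1s in 011011

4


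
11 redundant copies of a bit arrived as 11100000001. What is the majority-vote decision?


Ones: 4 out of 11
Threshold: 6

0 (4/11 voted 1)


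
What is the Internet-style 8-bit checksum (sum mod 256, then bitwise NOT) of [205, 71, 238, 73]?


Sum = 587 mod 256 = 75
Complement = 180

180


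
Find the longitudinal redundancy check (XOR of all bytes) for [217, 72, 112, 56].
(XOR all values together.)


XOR chain: 217 ^ 72 ^ 112 ^ 56 = 217

217


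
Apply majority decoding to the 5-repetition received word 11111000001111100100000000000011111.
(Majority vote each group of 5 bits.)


Groups: 11111, 00000, 11111, 00100, 00000, 00000, 11111
Majority votes: 1010001

1010001


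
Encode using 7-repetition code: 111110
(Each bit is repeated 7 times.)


Each bit -> 7 copies

111111111111111111111111111111111110000000


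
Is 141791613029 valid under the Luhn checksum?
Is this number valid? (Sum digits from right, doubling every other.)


Luhn sum = 48
48 mod 10 = 8

Invalid (Luhn sum mod 10 = 8)


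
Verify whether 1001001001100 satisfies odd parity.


Number of 1s: 5

Yes, parity is correct (5 ones)


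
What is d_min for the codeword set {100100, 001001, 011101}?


Comparing all pairs, minimum distance: 2
Can detect 1 errors, correct 0 errors

2


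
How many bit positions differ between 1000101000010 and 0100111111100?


XOR: 1100010111110
Count of 1s: 8

8


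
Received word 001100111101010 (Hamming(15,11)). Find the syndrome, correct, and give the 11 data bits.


Syndrome = 9: error at position 9

Data: 10010101010 (corrected bit 9)


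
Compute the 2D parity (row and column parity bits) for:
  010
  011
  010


Row parities: 101
Column parities: 011

Row P: 101, Col P: 011, Corner: 0


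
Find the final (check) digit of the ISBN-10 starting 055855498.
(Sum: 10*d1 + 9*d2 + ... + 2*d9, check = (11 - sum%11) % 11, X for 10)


Weighted sum: 255
255 mod 11 = 2

Check digit: 9


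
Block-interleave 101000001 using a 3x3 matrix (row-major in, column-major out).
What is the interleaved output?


Matrix:
  101
  000
  001
Read columns: 100000101

100000101


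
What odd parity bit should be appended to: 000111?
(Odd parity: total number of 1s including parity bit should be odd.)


Number of 1s in data: 3
Parity bit: 0

0


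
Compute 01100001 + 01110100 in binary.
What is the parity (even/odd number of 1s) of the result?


01100001 = 97
01110100 = 116
Sum = 213 = 11010101
1s count = 5

odd parity (5 ones in 11010101)


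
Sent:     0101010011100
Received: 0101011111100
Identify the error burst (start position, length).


XOR: 0000001100000

Burst at position 6, length 2


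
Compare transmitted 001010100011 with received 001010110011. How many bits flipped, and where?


XOR: 000000010000

1 error(s) at position(s): 7


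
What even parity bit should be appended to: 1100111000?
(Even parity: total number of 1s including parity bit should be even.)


Number of 1s in data: 5
Parity bit: 1

1


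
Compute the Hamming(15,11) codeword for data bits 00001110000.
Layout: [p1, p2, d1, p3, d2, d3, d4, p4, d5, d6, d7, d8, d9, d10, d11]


Parity bits: p1=0, p2=0, p3=0, p4=1

000000011110000


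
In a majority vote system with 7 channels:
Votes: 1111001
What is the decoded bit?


Ones: 5 out of 7
Threshold: 4

1 (5/7 voted 1)


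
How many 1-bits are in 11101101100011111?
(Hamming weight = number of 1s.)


Counting 1s in 11101101100011111

12


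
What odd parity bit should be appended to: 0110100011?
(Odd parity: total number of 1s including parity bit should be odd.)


Number of 1s in data: 5
Parity bit: 0

0


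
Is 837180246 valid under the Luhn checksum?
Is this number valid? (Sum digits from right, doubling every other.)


Luhn sum = 47
47 mod 10 = 7

Invalid (Luhn sum mod 10 = 7)


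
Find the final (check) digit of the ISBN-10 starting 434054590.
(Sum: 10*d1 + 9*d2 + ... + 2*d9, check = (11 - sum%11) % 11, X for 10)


Weighted sum: 196
196 mod 11 = 9

Check digit: 2


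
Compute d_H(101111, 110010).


XOR: 011101
Count of 1s: 4

4


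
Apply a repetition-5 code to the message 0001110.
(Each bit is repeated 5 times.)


Each bit -> 5 copies

00000000000000011111111111111100000


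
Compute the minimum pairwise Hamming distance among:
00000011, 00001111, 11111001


Comparing all pairs, minimum distance: 2
Can detect 1 errors, correct 0 errors

2


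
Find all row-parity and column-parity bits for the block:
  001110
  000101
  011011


Row parities: 100
Column parities: 010000

Row P: 100, Col P: 010000, Corner: 1


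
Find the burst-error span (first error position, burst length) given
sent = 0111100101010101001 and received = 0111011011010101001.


XOR: 0000111110000000000

Burst at position 4, length 5


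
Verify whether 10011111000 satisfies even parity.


Number of 1s: 6

Yes, parity is correct (6 ones)


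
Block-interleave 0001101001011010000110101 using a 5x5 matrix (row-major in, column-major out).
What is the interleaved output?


Matrix:
  00011
  01001
  01101
  00001
  10101
Read columns: 0000101100001011000011111

0000101100001011000011111


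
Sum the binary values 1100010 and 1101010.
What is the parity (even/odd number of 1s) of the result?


1100010 = 98
1101010 = 106
Sum = 204 = 11001100
1s count = 4

even parity (4 ones in 11001100)


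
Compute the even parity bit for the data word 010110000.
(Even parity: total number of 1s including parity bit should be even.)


Number of 1s in data: 3
Parity bit: 1

1


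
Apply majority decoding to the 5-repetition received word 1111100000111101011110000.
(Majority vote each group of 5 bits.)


Groups: 11111, 00000, 11110, 10111, 10000
Majority votes: 10110

10110


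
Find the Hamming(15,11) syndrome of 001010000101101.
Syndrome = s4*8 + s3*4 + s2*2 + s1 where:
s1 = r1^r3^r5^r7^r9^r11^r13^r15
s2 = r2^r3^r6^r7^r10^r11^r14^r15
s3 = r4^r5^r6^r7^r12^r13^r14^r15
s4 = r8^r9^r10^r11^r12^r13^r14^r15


s1=0, s2=1, s3=0, s4=0

Syndrome = 2 (error at position 2)


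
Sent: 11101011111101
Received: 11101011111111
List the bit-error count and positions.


XOR: 00000000000010

1 error(s) at position(s): 12


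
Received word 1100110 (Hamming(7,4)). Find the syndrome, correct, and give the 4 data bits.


Syndrome = 0: no error detected

Data: 0110 (no errors)


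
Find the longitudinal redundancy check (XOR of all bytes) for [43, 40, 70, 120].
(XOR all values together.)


XOR chain: 43 ^ 40 ^ 70 ^ 120 = 61

61


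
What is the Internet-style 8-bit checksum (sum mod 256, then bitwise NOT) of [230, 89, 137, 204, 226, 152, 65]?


Sum = 1103 mod 256 = 79
Complement = 176

176


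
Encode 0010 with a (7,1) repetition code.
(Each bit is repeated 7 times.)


Each bit -> 7 copies

0000000000000011111110000000


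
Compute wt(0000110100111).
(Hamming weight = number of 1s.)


Counting 1s in 0000110100111

6


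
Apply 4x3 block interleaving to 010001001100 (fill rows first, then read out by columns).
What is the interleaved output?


Matrix:
  010
  001
  001
  100
Read columns: 000110000110

000110000110


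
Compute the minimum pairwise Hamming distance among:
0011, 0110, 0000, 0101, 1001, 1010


Comparing all pairs, minimum distance: 2
Can detect 1 errors, correct 0 errors

2


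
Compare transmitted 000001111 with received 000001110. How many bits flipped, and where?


XOR: 000000001

1 error(s) at position(s): 8


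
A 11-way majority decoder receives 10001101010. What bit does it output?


Ones: 5 out of 11
Threshold: 6

0 (5/11 voted 1)


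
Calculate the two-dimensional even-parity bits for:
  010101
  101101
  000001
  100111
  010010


Row parities: 10100
Column parities: 001100

Row P: 10100, Col P: 001100, Corner: 0


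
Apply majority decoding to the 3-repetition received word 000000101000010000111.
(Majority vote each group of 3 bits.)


Groups: 000, 000, 101, 000, 010, 000, 111
Majority votes: 0010001

0010001


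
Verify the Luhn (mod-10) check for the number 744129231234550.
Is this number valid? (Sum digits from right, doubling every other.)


Luhn sum = 62
62 mod 10 = 2

Invalid (Luhn sum mod 10 = 2)


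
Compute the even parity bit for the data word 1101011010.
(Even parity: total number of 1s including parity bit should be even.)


Number of 1s in data: 6
Parity bit: 0

0


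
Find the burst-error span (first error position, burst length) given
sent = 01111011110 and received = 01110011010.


XOR: 00001000100

Burst at position 4, length 5


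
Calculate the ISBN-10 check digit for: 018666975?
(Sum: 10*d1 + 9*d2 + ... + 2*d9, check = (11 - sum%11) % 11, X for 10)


Weighted sum: 248
248 mod 11 = 6

Check digit: 5


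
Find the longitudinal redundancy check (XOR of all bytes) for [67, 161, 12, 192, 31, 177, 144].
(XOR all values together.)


XOR chain: 67 ^ 161 ^ 12 ^ 192 ^ 31 ^ 177 ^ 144 = 16

16


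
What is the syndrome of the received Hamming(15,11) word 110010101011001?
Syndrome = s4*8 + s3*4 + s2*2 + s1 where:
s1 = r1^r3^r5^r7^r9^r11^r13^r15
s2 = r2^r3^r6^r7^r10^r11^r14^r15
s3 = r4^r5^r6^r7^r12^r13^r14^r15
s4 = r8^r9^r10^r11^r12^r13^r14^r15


s1=0, s2=0, s3=0, s4=0

Syndrome = 0 (no error)
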